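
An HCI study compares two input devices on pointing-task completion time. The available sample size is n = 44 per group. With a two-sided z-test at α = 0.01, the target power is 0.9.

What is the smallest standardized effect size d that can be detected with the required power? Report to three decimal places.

d ≈ 0.822

Need Φ(δ − 2.576) = 0.9, so δ = 2.576 + 1.282 = 3.857.
(Lower-tail contribution to power is negligible for δ > 0.)
δ = d·√(n/2) ⇒ d = δ/√(n/2) = 3.857/√(44/2) = 0.8224.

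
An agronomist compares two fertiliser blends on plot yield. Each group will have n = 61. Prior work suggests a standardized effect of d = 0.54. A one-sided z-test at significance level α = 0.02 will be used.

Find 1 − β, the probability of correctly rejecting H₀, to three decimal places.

Power ≈ 0.823

Noncentrality parameter: δ = d·√(n/2) = 0.54 × √(61/2) = 2.9822
One-sided α = 0.02 → critical value z_{0.02} = 2.054.
Power = P(Z > 2.054 − δ) = Φ(0.928) = 0.8234.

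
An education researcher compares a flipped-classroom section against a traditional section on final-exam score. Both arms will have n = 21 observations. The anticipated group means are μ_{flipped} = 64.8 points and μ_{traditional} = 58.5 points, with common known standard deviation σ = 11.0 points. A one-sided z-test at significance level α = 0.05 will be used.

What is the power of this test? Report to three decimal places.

Power ≈ 0.584

Standardized effect: d = |μ_{flipped} − μ_{traditional}| / σ = |64.8 − 58.5| / 11.0 = 0.5727
Noncentrality parameter: δ = d·√(n/2) = 0.5727 × √(21/2) = 1.8558
Critical value for a one-sided test at α = 0.05: z_α = 1.645.
Power = Φ(δ − 1.645) = Φ(0.211) = 0.5836.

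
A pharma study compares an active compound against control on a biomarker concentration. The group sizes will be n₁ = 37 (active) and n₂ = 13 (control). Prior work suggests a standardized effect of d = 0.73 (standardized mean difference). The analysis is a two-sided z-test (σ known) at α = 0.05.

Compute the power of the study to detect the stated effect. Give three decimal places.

Noncentrality parameter: δ = d / √(1/n₁ + 1/n₂) = 0.73 / √(1/37 + 1/13) = 2.2642
Two-sided α = 0.05 → critical value z_{0.025} = 1.960.
Power = Φ(δ − 1.960) + Φ(−δ − 1.960) = Φ(0.304) + Φ(-4.224) = 0.6195 + 0.0000 = 0.6195.

Power ≈ 0.620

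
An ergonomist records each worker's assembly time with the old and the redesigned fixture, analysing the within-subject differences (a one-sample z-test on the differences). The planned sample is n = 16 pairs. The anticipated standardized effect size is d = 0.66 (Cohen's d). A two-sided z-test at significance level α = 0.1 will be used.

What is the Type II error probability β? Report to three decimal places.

β ≈ 0.160

Noncentrality parameter: δ = d·√n = 0.66 × √16 = 2.6400
Two-sided α = 0.1 → critical value z_{0.05} = 1.645.
Power = Φ(δ − 1.645) + Φ(−δ − 1.645) = Φ(0.995) + Φ(-4.285) = 0.8402 + 0.0000 = 0.8402.
Type II error: β = 1 − power = 1 − 0.8402 = 0.1598.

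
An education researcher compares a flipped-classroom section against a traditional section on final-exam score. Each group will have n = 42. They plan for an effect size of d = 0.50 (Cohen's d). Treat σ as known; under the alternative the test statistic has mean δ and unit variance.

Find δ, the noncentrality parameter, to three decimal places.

The noncentrality parameter scales effect size by the design's sample-size factor: δ = d·√(n/2) = 0.50 × √(42/2) = 2.2913

δ ≈ 2.291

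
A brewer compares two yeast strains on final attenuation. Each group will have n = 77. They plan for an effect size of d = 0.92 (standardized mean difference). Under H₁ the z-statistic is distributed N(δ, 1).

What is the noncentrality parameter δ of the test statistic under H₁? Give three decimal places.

δ ≈ 5.708

The noncentrality parameter scales effect size by the design's sample-size factor: δ = d·√(n/2) = 0.92 × √(77/2) = 5.7084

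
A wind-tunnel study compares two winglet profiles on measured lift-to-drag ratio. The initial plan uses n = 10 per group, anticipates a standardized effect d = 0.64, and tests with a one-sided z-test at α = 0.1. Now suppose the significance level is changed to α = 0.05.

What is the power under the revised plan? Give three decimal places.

δ = d·√(n/2) = 0.64 × √(10/2) = 1.4311 (unchanged). New critical value: z_{0.05} = 1.645.
Revised power = Φ(δ − 1.645) = Φ(-0.214) = 0.4154.

Power ≈ 0.415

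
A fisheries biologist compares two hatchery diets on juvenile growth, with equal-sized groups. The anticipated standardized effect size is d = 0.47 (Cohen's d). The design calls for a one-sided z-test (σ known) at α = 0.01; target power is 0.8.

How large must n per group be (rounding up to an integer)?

n = 91 per group

For power 0.8 need Φ(δ − z_{0.01}) = 0.8, so δ = z_{0.01} + z_{0.20} = 2.326 + 0.842 = 3.168.
δ = d·√(n/2) ⇒ n = 2(δ/d)² = 2 × (3.168 / 0.47)² = 90.86.
Round up to the next whole unit.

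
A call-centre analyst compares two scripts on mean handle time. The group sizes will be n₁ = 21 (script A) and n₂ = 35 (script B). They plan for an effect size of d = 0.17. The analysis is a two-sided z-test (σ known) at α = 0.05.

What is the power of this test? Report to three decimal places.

Noncentrality parameter: δ = d / √(1/n₁ + 1/n₂) = 0.17 / √(1/21 + 1/35) = 0.6159
Two-sided α = 0.05 → critical value z_{0.025} = 1.960.
Power = Φ(δ − 1.960) + Φ(−δ − 1.960) = Φ(-1.344) + Φ(-2.576) = 0.0895 + 0.0050 = 0.0945.

Power ≈ 0.094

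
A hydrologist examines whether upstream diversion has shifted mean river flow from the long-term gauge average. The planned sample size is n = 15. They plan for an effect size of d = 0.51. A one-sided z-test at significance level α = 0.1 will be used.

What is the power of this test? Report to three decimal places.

Power ≈ 0.756

Noncentrality parameter: δ = d·√n = 0.51 × √15 = 1.9752
Critical value for a one-sided test at α = 0.1: z_α = 1.282.
Power = Φ(δ − 1.282) = Φ(0.694) = 0.7561.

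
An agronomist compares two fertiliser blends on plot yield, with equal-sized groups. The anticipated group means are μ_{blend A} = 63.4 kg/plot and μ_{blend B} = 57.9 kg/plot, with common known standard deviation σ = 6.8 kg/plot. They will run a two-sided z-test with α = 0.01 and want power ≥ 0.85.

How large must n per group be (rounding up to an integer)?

Standardized effect: d = |μ_{blend A} − μ_{blend B}| / σ = |63.4 − 57.9| / 6.8 = 0.8088
For power 0.85 need Φ(δ − z_{0.005}) = 0.85, so δ = z_{0.005} + z_{0.15} = 2.576 + 1.036 = 3.612.
(For δ > 0 the lower-tail rejection region contributes negligibly to power, so the one-term inversion is standard.)
δ = d·√(n/2) ⇒ n = 2(δ/d)² = 2 × (3.612 / 0.8088)² = 39.89.
Rounding up, n = 40 per group.

n = 40 per group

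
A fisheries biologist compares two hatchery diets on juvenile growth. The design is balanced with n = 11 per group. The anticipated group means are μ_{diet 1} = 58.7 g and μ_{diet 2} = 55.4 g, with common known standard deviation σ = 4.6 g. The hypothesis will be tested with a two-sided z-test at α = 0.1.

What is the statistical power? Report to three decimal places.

Standardized effect: d = |μ_{diet 1} − μ_{diet 2}| / σ = |58.7 − 55.4| / 4.6 = 0.7174
Noncentrality parameter: δ = d·√(n/2) = 0.7174 × √(11/2) = 1.6824
Critical value for a two-sided test at α = 0.1: z_{α/2} = 1.645.
Power = Φ(δ − 1.645) + Φ(−δ − 1.645) = Φ(0.038) + Φ(-3.327) = 0.5150 + 0.0004 = 0.5154.

Power ≈ 0.515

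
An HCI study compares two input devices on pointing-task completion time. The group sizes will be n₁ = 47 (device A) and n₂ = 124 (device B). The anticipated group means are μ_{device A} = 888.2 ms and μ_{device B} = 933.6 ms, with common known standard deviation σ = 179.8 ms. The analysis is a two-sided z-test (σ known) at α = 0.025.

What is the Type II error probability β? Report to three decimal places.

β ≈ 0.778

Standardized effect: d = |μ_{device A} − μ_{device B}| / σ = |888.2 − 933.6| / 179.8 = 0.2525
Noncentrality parameter: δ = d / √(1/n₁ + 1/n₂) = 0.2525 / √(1/47 + 1/124) = 1.4741
Two-sided α = 0.025 → critical value z_{0.0125} = 2.241.
Power = Φ(δ − 2.241) + Φ(−δ − 2.241) = Φ(-0.767) + Φ(-3.716) = 0.2215 + 0.0001 = 0.2216.
Type II error: β = 1 − power = 1 − 0.2216 = 0.7784.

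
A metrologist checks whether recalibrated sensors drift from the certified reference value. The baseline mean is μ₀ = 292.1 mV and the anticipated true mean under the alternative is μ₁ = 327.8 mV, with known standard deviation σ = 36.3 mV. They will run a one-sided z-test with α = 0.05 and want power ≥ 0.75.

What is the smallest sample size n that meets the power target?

n = 6

Standardized effect: d = |μ₁ − μ₀| / σ = |327.8 − 292.1| / 36.3 = 0.9835
For power 0.75 need Φ(δ − z_{0.05}) = 0.75, so δ = z_{0.05} + z_{0.25} = 1.645 + 0.674 = 2.319.
δ = d·√n ⇒ n = (δ/d)² = (2.319 / 0.9835)² = 5.56.
Rounding up, n = 6.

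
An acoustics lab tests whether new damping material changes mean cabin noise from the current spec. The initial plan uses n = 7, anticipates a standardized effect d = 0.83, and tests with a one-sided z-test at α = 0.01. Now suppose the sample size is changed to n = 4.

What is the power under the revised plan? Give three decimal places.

Power ≈ 0.253

With n = 4: δ = d·√n = 0.83 × √4 = 1.6600. Critical value z_{0.01} = 2.326.
Revised power = P(Z > 2.326 − δ) = Φ(-0.666) = 0.2526.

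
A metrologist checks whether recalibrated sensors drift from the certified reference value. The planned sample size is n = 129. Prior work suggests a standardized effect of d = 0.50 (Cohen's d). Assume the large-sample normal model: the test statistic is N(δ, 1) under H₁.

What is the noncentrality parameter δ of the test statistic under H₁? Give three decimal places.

δ ≈ 5.679

δ = d·√n = 0.50 × √129 = 5.6789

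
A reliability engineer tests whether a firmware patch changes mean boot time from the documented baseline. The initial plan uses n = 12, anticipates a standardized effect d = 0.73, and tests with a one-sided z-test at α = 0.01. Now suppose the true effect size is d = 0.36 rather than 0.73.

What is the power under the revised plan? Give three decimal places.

With d = 0.36: δ = d·√n = 0.36 × √12 = 1.2471. Critical value z_{0.01} = 2.326.
Revised power = Φ(δ − 2.326) = Φ(-1.079) = 0.1402.

Power ≈ 0.140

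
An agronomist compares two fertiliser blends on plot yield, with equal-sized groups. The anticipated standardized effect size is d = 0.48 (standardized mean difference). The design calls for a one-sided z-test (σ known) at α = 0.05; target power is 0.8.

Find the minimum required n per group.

n = 54 per group

For power 0.8 need Φ(δ − z_{0.05}) = 0.8, so δ = z_{0.05} + z_{0.20} = 1.645 + 0.842 = 2.486.
δ = d·√(n/2) ⇒ n = 2(δ/d)² = 2 × (2.486 / 0.48)² = 53.67.
Rounding up, n = 54 per group.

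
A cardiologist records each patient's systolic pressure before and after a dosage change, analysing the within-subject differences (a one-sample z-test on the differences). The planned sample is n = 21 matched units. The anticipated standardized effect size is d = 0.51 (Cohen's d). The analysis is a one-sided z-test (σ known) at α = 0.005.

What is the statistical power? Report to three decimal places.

Noncentrality parameter: δ = d·√n = 0.51 × √21 = 2.3371
One-sided α = 0.005 → critical value z_{0.005} = 2.576.
Power = Φ(δ − 2.576) = Φ(-0.239) = 0.4057.

Power ≈ 0.406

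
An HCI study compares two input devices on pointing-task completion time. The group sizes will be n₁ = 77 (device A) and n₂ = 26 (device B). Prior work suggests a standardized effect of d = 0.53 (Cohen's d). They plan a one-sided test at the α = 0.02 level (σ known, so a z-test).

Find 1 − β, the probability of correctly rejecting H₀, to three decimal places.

Noncentrality parameter: δ = d / √(1/n₁ + 1/n₂) = 0.53 / √(1/77 + 1/26) = 2.3366
Critical value for a one-sided test at α = 0.02: z_α = 2.054.
Power = P(Z > 2.054 − δ) = Φ(0.283) = 0.6114.

Power ≈ 0.611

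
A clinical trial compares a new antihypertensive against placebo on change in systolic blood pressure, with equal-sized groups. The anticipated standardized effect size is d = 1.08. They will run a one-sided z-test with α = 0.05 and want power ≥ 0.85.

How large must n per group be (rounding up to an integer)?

n = 13 per group

For power 0.85 need Φ(δ − z_{0.05}) = 0.85, so δ = z_{0.05} + z_{0.15} = 1.645 + 1.036 = 2.681.
δ = d·√(n/2) ⇒ n = 2(δ/d)² = 2 × (2.681 / 1.08)² = 12.33.
Round up to the next whole unit.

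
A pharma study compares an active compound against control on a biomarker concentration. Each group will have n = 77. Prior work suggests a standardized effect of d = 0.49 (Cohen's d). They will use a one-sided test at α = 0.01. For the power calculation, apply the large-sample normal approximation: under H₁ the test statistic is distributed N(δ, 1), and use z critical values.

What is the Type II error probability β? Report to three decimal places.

β ≈ 0.238

Noncentrality parameter: δ = d·√(n/2) = 0.49 × √(77/2) = 3.0404
Critical value for a one-sided test at α = 0.01: z_α = 2.326.
Power = Φ(δ − 2.326) = Φ(0.714) = 0.7624.
Type II error: β = 1 − power = 1 − 0.7624 = 0.2376.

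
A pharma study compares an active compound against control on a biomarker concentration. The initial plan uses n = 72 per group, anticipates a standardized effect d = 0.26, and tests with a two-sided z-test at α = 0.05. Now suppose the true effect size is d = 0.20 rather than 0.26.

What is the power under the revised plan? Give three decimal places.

With d = 0.20: δ = d·√(n/2) = 0.20 × √(72/2) = 1.2000. Critical value z_{0.025} = 1.960.
Revised power = Φ(δ − 1.960) + Φ(−δ − 1.960) = Φ(-0.760) + Φ(-3.160) = 0.2236 + 0.0008 = 0.2244.

Power ≈ 0.224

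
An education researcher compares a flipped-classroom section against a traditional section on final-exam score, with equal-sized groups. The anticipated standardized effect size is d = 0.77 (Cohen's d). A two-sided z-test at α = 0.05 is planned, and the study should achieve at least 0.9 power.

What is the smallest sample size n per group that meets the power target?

n = 36 per group

For power 0.9 need Φ(δ − z_{0.025}) = 0.9, so δ = z_{0.025} + z_{0.10} = 1.960 + 1.282 = 3.242.
(Ignoring the negligible lower-tail rejection probability gives the usual closed-form inversion.)
δ = d·√(n/2) ⇒ n = 2(δ/d)² = 2 × (3.242 / 0.77)² = 35.44.
Rounding up, n = 36 per group.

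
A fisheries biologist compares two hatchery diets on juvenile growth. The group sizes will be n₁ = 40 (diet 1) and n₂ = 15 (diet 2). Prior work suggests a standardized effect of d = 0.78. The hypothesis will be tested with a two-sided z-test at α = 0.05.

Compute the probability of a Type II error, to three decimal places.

β ≈ 0.269

Noncentrality parameter: δ = d / √(1/n₁ + 1/n₂) = 0.78 / √(1/40 + 1/15) = 2.5763
Two-sided α = 0.05 → critical value z_{0.025} = 1.960.
Power = Φ(δ − 1.960) + Φ(−δ − 1.960) = Φ(0.616) + Φ(-4.536) = 0.7311 + 0.0000 = 0.7312.
Type II error: β = 1 − power = 1 − 0.7312 = 0.2688.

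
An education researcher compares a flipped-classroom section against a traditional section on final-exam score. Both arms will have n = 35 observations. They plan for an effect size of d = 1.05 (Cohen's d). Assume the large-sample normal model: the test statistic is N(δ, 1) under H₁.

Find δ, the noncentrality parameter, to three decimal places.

δ = d·√(n/2) = 1.05 × √(35/2) = 4.3925

δ ≈ 4.392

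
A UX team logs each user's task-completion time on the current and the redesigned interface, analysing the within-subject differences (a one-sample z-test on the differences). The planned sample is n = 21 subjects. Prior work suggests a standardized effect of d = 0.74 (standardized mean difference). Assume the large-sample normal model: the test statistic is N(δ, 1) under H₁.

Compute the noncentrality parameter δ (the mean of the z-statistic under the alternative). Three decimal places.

The noncentrality parameter scales effect size by the design's sample-size factor: δ = d·√n = 0.74 × √21 = 3.3911

δ ≈ 3.391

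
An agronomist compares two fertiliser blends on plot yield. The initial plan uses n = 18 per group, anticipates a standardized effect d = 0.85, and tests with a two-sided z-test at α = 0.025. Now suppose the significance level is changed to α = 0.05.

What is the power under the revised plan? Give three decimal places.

Power ≈ 0.722

δ = d·√(n/2) = 0.85 × √(18/2) = 2.5500 (unchanged). New critical value: z_{0.025} = 1.960.
Revised power = Φ(δ − 1.960) + Φ(−δ − 1.960) = Φ(0.590) + Φ(-4.510) = 0.7224 + 0.0000 = 0.7224.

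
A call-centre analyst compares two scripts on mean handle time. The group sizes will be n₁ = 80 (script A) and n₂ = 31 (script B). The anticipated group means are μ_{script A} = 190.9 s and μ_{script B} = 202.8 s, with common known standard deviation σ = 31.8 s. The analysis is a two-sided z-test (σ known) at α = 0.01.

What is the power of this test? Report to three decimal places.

Power ≈ 0.210

Standardized effect: d = |μ_{script A} − μ_{script B}| / σ = |190.9 − 202.8| / 31.8 = 0.3742
Noncentrality parameter: δ = d / √(1/n₁ + 1/n₂) = 0.3742 / √(1/80 + 1/31) = 1.7688
Critical value for a two-sided test at α = 0.01: z_{α/2} = 2.576.
Power = Φ(δ − 2.576) + Φ(−δ − 2.576) = Φ(-0.807) + Φ(-4.345) = 0.2098 + 0.0000 = 0.2098.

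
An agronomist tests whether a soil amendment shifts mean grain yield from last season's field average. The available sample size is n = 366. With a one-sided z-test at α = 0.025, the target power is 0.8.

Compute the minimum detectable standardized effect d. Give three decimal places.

Need Φ(δ − 1.960) = 0.8, so δ = 1.960 + 0.842 = 2.802.
δ = d·√n ⇒ d = δ/√n = 2.802/√366 = 0.1464.

d ≈ 0.146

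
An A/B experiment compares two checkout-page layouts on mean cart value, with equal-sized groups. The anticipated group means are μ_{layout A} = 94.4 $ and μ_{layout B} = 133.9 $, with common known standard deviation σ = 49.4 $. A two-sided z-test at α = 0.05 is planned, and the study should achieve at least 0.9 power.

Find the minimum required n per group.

Standardized effect: d = |μ_{layout A} − μ_{layout B}| / σ = |94.4 − 133.9| / 49.4 = 0.7996
Set Φ(δ − 1.960) = 0.9; then δ − 1.960 = Φ⁻¹(0.9) = 1.282, giving δ = 3.242.
(For δ > 0 the lower-tail rejection region contributes negligibly to power, so the one-term inversion is standard.)
δ = d·√(n/2) ⇒ n = 2(δ/d)² = 2 × (3.242 / 0.7996)² = 32.87.
Rounding up, n = 33 per group.

n = 33 per group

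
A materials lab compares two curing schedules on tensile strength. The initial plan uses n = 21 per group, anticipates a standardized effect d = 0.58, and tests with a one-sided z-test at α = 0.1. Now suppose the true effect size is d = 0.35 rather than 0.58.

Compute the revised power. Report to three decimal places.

With d = 0.35: δ = d·√(n/2) = 0.35 × √(21/2) = 1.1341. Critical value z_{0.1} = 1.282.
Revised power = Φ(δ − 1.282) = Φ(-0.147) = 0.4414.

Power ≈ 0.441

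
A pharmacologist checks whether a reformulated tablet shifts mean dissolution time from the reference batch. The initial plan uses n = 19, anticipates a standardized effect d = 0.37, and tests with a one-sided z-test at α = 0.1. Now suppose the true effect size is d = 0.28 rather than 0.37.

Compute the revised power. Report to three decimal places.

Power ≈ 0.476

With d = 0.28: δ = d·√n = 0.28 × √19 = 1.2205. Critical value z_{0.1} = 1.282.
Revised power = P(Z > 1.282 − δ) = Φ(-0.061) = 0.4757.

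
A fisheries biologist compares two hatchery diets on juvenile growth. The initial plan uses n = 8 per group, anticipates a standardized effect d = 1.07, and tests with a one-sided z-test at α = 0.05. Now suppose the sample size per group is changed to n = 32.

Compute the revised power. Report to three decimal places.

With n = 32 per group: δ = d·√(n/2) = 1.07 × √(32/2) = 4.2800. Critical value z_{0.05} = 1.645.
Revised power = Φ(δ − 1.645) = Φ(2.635) = 0.9958.

Power ≈ 0.996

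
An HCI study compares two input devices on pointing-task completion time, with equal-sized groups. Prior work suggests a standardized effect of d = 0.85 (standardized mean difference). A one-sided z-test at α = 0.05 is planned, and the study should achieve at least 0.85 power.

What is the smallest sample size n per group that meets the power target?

n = 20 per group

Set Φ(δ − 1.645) = 0.85; then δ − 1.645 = Φ⁻¹(0.85) = 1.036, giving δ = 2.681.
δ = d·√(n/2) ⇒ n = 2(δ/d)² = 2 × (2.681 / 0.85)² = 19.90.
Rounding up, n = 20 per group.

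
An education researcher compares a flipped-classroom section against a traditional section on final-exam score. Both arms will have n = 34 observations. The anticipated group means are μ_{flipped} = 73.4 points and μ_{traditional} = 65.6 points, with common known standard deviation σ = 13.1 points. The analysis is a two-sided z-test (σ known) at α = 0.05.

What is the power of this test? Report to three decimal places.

Power ≈ 0.690

Standardized effect: d = |μ_{flipped} − μ_{traditional}| / σ = |73.4 − 65.6| / 13.1 = 0.5954
Noncentrality parameter: δ = d·√(n/2) = 0.5954 × √(34/2) = 2.4550
Critical value for a two-sided test at α = 0.05: z_{α/2} = 1.960.
Power = Φ(δ − 1.960) + Φ(−δ − 1.960) = Φ(0.495) + Φ(-4.415) = 0.6897 + 0.0000 = 0.6897.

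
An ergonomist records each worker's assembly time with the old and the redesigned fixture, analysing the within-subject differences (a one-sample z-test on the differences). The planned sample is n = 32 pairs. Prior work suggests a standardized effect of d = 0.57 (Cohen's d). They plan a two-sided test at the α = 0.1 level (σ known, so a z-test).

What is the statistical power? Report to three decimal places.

Noncentrality parameter: δ = d·√n = 0.57 × √32 = 3.2244
Critical value for a two-sided test at α = 0.1: z_{α/2} = 1.645.
Power = Φ(δ − 1.645) + Φ(−δ − 1.645) = Φ(1.580) + Φ(-4.869) = 0.9429 + 0.0000 = 0.9429.

Power ≈ 0.943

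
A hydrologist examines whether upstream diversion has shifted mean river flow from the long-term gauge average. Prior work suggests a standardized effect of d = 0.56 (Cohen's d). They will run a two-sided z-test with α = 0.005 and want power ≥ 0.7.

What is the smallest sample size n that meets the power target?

For power 0.7 need Φ(δ − z_{0.0025}) = 0.7, so δ = z_{0.0025} + z_{0.30} = 2.807 + 0.524 = 3.331.
(The Φ(−δ − z_{α/2}) term is vanishingly small for δ > 0 and is dropped in the standard sample-size formula.)
δ = d·√n ⇒ n = (δ/d)² = (3.331 / 0.56)² = 35.39.
Round up to the next whole unit.

n = 36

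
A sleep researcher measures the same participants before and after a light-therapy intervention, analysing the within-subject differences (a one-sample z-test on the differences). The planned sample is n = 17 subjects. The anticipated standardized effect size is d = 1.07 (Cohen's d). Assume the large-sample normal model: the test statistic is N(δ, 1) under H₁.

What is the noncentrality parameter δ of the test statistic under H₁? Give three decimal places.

δ = d·√n = 1.07 × √17 = 4.4117

δ ≈ 4.412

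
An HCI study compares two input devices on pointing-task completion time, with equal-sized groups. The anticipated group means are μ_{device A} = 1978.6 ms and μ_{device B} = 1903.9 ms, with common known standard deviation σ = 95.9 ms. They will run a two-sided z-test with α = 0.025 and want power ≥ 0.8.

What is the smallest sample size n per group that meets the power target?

Standardized effect: d = |μ_{device A} − μ_{device B}| / σ = |1978.6 − 1903.9| / 95.9 = 0.7789
Set Φ(δ − 2.241) = 0.8; then δ − 2.241 = Φ⁻¹(0.8) = 0.842, giving δ = 3.083.
(The Φ(−δ − z_{α/2}) term is vanishingly small for δ > 0 and is dropped in the standard sample-size formula.)
δ = d·√(n/2) ⇒ n = 2(δ/d)² = 2 × (3.083 / 0.7789)² = 31.33.
Round up to the next whole unit.

n = 32 per group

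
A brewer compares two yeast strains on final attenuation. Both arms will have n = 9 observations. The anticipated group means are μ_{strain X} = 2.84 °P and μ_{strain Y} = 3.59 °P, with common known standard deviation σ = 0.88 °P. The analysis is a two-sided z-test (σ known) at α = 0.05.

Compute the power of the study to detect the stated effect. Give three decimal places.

Standardized effect: d = |μ_{strain X} − μ_{strain Y}| / σ = |2.84 − 3.59| / 0.88 = 0.8523
Noncentrality parameter: δ = d·√(n/2) = 0.8523 × √(9/2) = 1.8079
Two-sided α = 0.05 → critical value z_{0.025} = 1.960.
Power = Φ(δ − 1.960) + Φ(−δ − 1.960) = Φ(-0.152) + Φ(-3.768) = 0.4396 + 0.0001 = 0.4397.

Power ≈ 0.440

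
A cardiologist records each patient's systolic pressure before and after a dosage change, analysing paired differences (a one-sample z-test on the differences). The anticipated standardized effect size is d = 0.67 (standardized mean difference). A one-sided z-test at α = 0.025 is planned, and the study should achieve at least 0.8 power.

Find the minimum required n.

For power 0.8 need Φ(δ − z_{0.025}) = 0.8, so δ = z_{0.025} + z_{0.20} = 1.960 + 0.842 = 2.802.
δ = d·√n ⇒ n = (δ/d)² = (2.802 / 0.67)² = 17.48.
Rounding up, n = 18.

n = 18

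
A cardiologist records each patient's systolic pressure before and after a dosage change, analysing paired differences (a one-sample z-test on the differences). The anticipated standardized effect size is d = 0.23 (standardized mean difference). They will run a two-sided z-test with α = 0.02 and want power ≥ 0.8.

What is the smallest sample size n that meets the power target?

For power 0.8 need Φ(δ − z_{0.01}) = 0.8, so δ = z_{0.01} + z_{0.20} = 2.326 + 0.842 = 3.168.
(Ignoring the negligible lower-tail rejection probability gives the usual closed-form inversion.)
δ = d·√n ⇒ n = (δ/d)² = (3.168 / 0.23)² = 189.72.
Rounding up, n = 190.

n = 190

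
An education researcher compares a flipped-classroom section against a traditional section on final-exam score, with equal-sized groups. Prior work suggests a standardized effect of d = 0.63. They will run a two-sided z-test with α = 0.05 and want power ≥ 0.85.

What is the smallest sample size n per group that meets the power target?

For power 0.85 need Φ(δ − z_{0.025}) = 0.85, so δ = z_{0.025} + z_{0.15} = 1.960 + 1.036 = 2.996.
(The Φ(−δ − z_{α/2}) term is vanishingly small for δ > 0 and is dropped in the standard sample-size formula.)
δ = d·√(n/2) ⇒ n = 2(δ/d)² = 2 × (2.996 / 0.63)² = 45.24.
Rounding up, n = 46 per group.

n = 46 per group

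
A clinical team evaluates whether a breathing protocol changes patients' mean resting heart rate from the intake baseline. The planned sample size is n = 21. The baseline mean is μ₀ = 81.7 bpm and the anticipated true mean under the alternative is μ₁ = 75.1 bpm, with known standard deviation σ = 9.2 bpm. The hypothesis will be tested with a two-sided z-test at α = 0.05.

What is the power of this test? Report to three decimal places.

Power ≈ 0.908

Standardized effect: d = |μ₁ − μ₀| / σ = |75.1 − 81.7| / 9.2 = 0.7174
Noncentrality parameter: λ = d·√n = 0.7174 × √21 = 3.2875
Two-sided α = 0.05 → critical value z_{0.025} = 1.960.
Power = Φ(λ − 1.960) + Φ(−λ − 1.960) = Φ(1.328) + Φ(-5.247) = 0.9078 + 0.0000 = 0.9078.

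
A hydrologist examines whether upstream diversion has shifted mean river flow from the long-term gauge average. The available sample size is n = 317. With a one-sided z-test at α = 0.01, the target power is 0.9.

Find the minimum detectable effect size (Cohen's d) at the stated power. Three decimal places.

d ≈ 0.203

Required noncentrality: δ = z_{0.01} + z_{0.10} = 2.326 + 1.282 = 3.608.
δ = d·√n ⇒ d = δ/√n = 3.608/√317 = 0.2026.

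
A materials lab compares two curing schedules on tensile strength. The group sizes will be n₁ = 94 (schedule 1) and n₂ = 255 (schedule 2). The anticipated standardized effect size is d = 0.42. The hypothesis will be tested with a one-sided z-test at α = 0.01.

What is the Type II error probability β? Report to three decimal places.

Noncentrality parameter: δ = d / √(1/n₁ + 1/n₂) = 0.42 / √(1/94 + 1/255) = 3.4807
Critical value for a one-sided test at α = 0.01: z_α = 2.326.
Power = P(Z > 2.326 − δ) = Φ(1.154) = 0.8758.
Type II error: β = 1 − power = 1 − 0.8758 = 0.1242.

β ≈ 0.124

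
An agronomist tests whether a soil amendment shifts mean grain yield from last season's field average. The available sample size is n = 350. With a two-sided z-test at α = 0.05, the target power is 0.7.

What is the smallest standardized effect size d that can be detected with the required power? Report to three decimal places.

Need Φ(δ − 1.960) = 0.7, so δ = 1.960 + 0.524 = 2.484.
(Lower-tail contribution to power is negligible for δ > 0.)
δ = d·√n ⇒ d = δ/√n = 2.484/√350 = 0.1328.

d ≈ 0.133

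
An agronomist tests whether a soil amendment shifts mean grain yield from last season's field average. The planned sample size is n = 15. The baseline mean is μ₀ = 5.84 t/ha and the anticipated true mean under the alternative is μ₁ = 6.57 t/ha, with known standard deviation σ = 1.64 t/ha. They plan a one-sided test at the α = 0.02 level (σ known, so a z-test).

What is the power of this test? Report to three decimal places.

Standardized effect: d = |μ₁ − μ₀| / σ = |6.57 − 5.84| / 1.64 = 0.4451
Noncentrality parameter: λ = d·√n = 0.4451 × √15 = 1.7239
Critical value for a one-sided test at α = 0.02: z_α = 2.054.
Power = P(Z > 2.054 − λ) = Φ(-0.330) = 0.3708.

Power ≈ 0.371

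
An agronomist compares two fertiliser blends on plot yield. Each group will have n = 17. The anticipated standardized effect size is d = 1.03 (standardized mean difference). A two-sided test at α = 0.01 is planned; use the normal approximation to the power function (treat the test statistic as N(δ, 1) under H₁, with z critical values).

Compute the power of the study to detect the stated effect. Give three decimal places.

Noncentrality parameter: δ = d·√(n/2) = 1.03 × √(17/2) = 3.0029
Critical value for a two-sided test at α = 0.01: z_{α/2} = 2.576.
Power = Φ(δ − 2.576) + Φ(−δ − 2.576) = Φ(0.427) + Φ(-5.579) = 0.6654 + 0.0000 = 0.6654.

Power ≈ 0.665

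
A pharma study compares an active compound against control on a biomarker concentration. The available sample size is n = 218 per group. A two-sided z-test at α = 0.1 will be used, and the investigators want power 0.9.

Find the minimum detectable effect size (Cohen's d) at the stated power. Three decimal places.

d ≈ 0.280

Need Φ(δ − 1.645) = 0.9, so δ = 1.645 + 1.282 = 2.926.
(Lower-tail contribution to power is negligible for δ > 0.)
δ = d·√(n/2) ⇒ d = δ/√(n/2) = 2.926/√(218/2) = 0.2803.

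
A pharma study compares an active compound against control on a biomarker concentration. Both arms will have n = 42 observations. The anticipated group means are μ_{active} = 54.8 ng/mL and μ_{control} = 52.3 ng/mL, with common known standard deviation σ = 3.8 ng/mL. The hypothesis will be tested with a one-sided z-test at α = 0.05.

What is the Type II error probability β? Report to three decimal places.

β ≈ 0.085

Standardized effect: d = |μ_{active} − μ_{control}| / σ = |54.8 − 52.3| / 3.8 = 0.6579
Noncentrality parameter: δ = d·√(n/2) = 0.6579 × √(42/2) = 3.0149
Critical value for a one-sided test at α = 0.05: z_α = 1.645.
Power = P(Z > 1.645 − δ) = Φ(1.370) = 0.9147.
Type II error: β = 1 − power = 1 − 0.9147 = 0.0853.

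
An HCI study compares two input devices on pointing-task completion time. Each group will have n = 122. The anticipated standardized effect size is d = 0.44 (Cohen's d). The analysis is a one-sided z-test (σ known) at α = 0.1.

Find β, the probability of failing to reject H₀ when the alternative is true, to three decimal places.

Noncentrality parameter: δ = d·√(n/2) = 0.44 × √(122/2) = 3.4365
One-sided α = 0.1 → critical value z_{0.1} = 1.282.
Power = P(Z > 1.282 − δ) = Φ(2.155) = 0.9844.
Type II error: β = 1 − power = 1 − 0.9844 = 0.0156.

β ≈ 0.016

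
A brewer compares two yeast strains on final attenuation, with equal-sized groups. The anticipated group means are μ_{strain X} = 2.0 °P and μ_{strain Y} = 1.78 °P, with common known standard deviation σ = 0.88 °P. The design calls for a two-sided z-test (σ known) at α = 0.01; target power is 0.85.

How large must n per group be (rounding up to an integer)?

n = 418 per group

Standardized effect: d = |μ_{strain X} − μ_{strain Y}| / σ = |2.0 − 1.78| / 0.88 = 0.2500
Set Φ(δ − 2.576) = 0.85; then δ − 2.576 = Φ⁻¹(0.85) = 1.036, giving δ = 3.612.
(For δ > 0 the lower-tail rejection region contributes negligibly to power, so the one-term inversion is standard.)
δ = d·√(n/2) ⇒ n = 2(δ/d)² = 2 × (3.612 / 0.2500)² = 417.55.
Rounding up, n = 418 per group.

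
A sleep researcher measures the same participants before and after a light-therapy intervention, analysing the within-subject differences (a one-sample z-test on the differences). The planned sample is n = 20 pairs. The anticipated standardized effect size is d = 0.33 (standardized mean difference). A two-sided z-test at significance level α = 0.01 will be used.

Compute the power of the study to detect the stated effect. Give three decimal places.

Power ≈ 0.136

Noncentrality parameter: δ = d·√n = 0.33 × √20 = 1.4758
Two-sided α = 0.01 → critical value z_{0.005} = 2.576.
Power = Φ(δ − 2.576) + Φ(−δ − 2.576) = Φ(-1.100) + Φ(-4.052) = 0.1357 + 0.0000 = 0.1357.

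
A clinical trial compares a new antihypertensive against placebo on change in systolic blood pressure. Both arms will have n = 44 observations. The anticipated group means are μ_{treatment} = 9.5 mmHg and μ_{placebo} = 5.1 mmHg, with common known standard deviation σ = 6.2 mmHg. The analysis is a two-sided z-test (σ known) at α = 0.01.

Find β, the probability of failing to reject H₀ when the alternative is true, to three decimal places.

Standardized effect: d = |μ_{treatment} − μ_{placebo}| / σ = |9.5 − 5.1| / 6.2 = 0.7097
Noncentrality parameter: δ = d·√(n/2) = 0.7097 × √(44/2) = 3.3287
Critical value for a two-sided test at α = 0.01: z_{α/2} = 2.576.
Power = Φ(δ − 2.576) + Φ(−δ − 2.576) = Φ(0.753) + Φ(-5.905) = 0.7742 + 0.0000 = 0.7742.
Type II error: β = 1 − power = 1 − 0.7742 = 0.2258.

β ≈ 0.226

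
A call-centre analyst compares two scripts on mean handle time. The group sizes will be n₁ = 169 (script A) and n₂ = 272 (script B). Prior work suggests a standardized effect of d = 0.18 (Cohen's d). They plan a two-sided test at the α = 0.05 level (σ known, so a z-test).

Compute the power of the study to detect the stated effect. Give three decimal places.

Noncentrality parameter: δ = d / √(1/n₁ + 1/n₂) = 0.18 / √(1/169 + 1/272) = 1.8377
Two-sided α = 0.05 → critical value z_{0.025} = 1.960.
Power = Φ(δ − 1.960) + Φ(−δ − 1.960) = Φ(-0.122) + Φ(-3.798) = 0.4514 + 0.0001 = 0.4514.

Power ≈ 0.451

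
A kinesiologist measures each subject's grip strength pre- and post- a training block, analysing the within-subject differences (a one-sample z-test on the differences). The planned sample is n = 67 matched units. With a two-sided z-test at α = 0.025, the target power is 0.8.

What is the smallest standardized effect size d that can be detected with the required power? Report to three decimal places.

Need Φ(δ − 2.241) = 0.8, so δ = 2.241 + 0.842 = 3.083.
(The second rejection-region term Φ(−δ − z_{α/2}) is negligible and dropped.)
δ = d·√n ⇒ d = δ/√n = 3.083/√67 = 0.3767.

d ≈ 0.377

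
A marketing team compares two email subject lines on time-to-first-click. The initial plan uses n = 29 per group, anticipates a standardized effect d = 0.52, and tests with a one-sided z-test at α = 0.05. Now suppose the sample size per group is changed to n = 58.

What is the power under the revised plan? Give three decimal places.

Power ≈ 0.876

With n = 58 per group: δ = d·√(n/2) = 0.52 × √(58/2) = 2.8003. Critical value z_{0.05} = 1.645.
Revised power = Φ(δ − 1.645) = Φ(1.155) = 0.8760.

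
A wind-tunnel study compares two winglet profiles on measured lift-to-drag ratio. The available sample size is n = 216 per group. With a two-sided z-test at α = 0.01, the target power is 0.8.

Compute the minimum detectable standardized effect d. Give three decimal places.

Need Φ(δ − 2.576) = 0.8, so δ = 2.576 + 0.842 = 3.417.
(The second rejection-region term Φ(−δ − z_{α/2}) is negligible and dropped.)
δ = d·√(n/2) ⇒ d = δ/√(n/2) = 3.417/√(216/2) = 0.3288.

d ≈ 0.329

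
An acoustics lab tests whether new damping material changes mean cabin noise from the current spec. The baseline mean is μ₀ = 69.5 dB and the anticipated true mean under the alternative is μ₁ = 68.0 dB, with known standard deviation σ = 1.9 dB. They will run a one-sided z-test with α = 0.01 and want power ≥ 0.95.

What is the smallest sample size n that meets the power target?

Standardized effect: d = |μ₁ − μ₀| / σ = |68.0 − 69.5| / 1.9 = 0.7895
For power 0.95 need Φ(δ − z_{0.01}) = 0.95, so δ = z_{0.01} + z_{0.05} = 2.326 + 1.645 = 3.971.
δ = d·√n ⇒ n = (δ/d)² = (3.971 / 0.7895)² = 25.30.
Rounding up, n = 26.

n = 26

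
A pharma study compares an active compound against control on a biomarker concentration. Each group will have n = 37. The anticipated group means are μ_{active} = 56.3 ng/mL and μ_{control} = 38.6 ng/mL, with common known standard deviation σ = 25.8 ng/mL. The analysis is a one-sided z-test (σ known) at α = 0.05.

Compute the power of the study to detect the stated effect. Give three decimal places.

Standardized effect: d = |μ_{active} − μ_{control}| / σ = |56.3 − 38.6| / 25.8 = 0.6860
Noncentrality parameter: δ = d·√(n/2) = 0.6860 × √(37/2) = 2.9508
One-sided α = 0.05 → critical value z_{0.05} = 1.645.
Power = Φ(δ − 1.645) = Φ(1.306) = 0.9042.

Power ≈ 0.904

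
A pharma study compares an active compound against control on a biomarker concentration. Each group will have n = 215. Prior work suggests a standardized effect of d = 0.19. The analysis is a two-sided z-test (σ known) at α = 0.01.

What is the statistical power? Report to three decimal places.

Power ≈ 0.272

Noncentrality parameter: δ = d·√(n/2) = 0.19 × √(215/2) = 1.9700
Critical value for a two-sided test at α = 0.01: z_{α/2} = 2.576.
Power = Φ(δ − 2.576) + Φ(−δ − 2.576) = Φ(-0.606) + Φ(-4.546) = 0.2723 + 0.0000 = 0.2723.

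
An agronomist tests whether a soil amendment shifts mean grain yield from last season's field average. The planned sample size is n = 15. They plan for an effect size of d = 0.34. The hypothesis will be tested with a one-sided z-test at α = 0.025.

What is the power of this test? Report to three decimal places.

Power ≈ 0.260

Noncentrality parameter: δ = d·√n = 0.34 × √15 = 1.3168
One-sided α = 0.025 → critical value z_{0.025} = 1.960.
Power = Φ(δ − 1.960) = Φ(-0.643) = 0.2601.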